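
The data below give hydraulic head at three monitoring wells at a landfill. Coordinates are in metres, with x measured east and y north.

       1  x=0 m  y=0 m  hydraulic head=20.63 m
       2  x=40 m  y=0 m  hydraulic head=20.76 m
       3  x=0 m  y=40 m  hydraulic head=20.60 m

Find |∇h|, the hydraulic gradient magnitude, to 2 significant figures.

0.0033

∂h/∂x = (20.76 − 20.63) / (40 − 0) = +0.003250
∂h/∂y = (20.60 − 20.63) / (40 − 0) = -0.0007500
|∇h| = √(0.003250² + -0.0007500²) = 0.003335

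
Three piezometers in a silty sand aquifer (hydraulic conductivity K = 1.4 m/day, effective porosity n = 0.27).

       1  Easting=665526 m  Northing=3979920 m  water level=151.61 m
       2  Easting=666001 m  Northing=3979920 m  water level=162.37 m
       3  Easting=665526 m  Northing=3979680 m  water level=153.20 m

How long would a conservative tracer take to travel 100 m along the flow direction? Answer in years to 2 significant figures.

2.2 years

∂h/∂x = (162.37 − 151.61) / (666001 − 665526) = +0.02265
∂h/∂y = (153.20 − 151.61) / (3979680 − 3979920) = -0.006625
|∇h| = √(0.02265² + -0.006625²) = 0.0236
Seepage velocity v = K·i/n = 1.4 × 0.0236 / 0.27 = 0.1224 m/day.
t = 100 / 0.1224 = 817 days = 2.24 years.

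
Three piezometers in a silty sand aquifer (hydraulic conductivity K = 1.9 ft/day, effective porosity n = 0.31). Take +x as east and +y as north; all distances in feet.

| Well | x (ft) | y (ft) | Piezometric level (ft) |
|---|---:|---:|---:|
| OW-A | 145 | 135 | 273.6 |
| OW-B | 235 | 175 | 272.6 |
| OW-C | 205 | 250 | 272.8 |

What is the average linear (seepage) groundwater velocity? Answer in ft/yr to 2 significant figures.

24 ft/yr

Taking OW-A as reference: OW-B−OW-A = (90, 40, -1.0); OW-C−OW-A = (60, 115, -0.8).
Determinant of the coordinate differences = 90·115 − 60·40 = 7950.
∂h/∂x = [(-1.0)·115 − (-0.8)·40] / 7950 = -0.01044
∂h/∂y = [90·(-0.8) − 60·(-1.0)] / 7950 = -0.001509
|∇h| = √(-0.01044² + -0.001509²) = 0.01055
Seepage velocity v = K·i/n = 1.9 × 0.01055 / 0.31 = 0.06466 ft/day = 23.62 ft/yr.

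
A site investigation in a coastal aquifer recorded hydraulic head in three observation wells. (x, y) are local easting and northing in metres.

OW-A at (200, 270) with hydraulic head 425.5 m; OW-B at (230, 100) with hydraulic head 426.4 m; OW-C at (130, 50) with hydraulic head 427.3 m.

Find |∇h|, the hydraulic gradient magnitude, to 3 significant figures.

0.00861

Differences from OW-A: to OW-B (Δx, Δy, Δh) = (30, -170, +0.9); to OW-C = (-70, -220, +1.8).
Solve a·Δx + b·Δy = Δh: det = 30·(-220) − (-70)·(-170) = -18500.
∂h/∂x = [(+0.9)·(-220) − (+1.8)·(-170)] / -18500 = -0.005838
∂h/∂y = [30·(+1.8) − (-70)·(+0.9)] / -18500 = -0.006324
|∇h| = √(-0.005838² + -0.006324²) = 0.008607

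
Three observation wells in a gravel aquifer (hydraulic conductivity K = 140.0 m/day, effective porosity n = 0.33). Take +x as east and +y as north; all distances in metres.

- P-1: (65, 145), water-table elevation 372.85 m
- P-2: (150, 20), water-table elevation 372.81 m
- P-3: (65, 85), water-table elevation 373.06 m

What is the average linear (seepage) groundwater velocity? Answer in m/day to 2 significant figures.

Taking P-1 as reference: P-2−P-1 = (85, -125, -0.04); P-3−P-1 = (0, -60, +0.21).
Determinant of the coordinate differences = 85·(-60) − 0·(-125) = -5100.
∂h/∂x = [(-0.04)·(-60) − (+0.21)·(-125)] / -5100 = -0.005618
∂h/∂y = [85·(+0.21) − 0·(-0.04)] / -5100 = -0.003500
|∇h| = √(-0.005618² + -0.003500²) = 0.006619
Seepage velocity v = K·i/n = 140.0 × 0.006619 / 0.33 = 2.808 m/day.

2.8 m/day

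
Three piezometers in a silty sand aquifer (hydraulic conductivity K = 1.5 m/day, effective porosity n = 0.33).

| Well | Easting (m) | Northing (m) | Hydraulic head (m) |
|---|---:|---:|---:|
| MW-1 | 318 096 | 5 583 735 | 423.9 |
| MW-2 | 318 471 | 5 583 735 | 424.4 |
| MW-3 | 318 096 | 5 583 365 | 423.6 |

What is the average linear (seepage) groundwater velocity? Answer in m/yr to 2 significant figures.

2.6 m/yr

∂h/∂x = (424.4 − 423.9) / (318471 − 318096) = +0.001333
∂h/∂y = (423.6 − 423.9) / (5583365 − 5583735) = +0.0008108
|∇h| = √(0.001333² + 0.0008108²) = 0.00156
Seepage velocity v = K·i/n = 1.5 × 0.00156 / 0.33 = 0.007091 m/day = 2.59 m/yr.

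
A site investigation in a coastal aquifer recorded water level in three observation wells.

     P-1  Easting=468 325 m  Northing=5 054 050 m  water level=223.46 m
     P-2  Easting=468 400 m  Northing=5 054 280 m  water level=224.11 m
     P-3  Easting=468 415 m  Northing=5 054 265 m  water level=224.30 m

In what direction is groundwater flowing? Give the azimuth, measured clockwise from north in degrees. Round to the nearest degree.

275°

Differences from P-1: to P-2 (Δx, Δy, Δh) = (75, 230, +0.65); to P-3 = (90, 215, +0.84).
Solve a·Δx + b·Δy = Δh: det = 75·215 − 90·230 = -4575.
∂h/∂x = [(+0.65)·215 − (+0.84)·230] / -4575 = +0.01168
∂h/∂y = [75·(+0.84) − 90·(+0.65)] / -4575 = -0.0009836
Flow direction (−∇h) has components (-0.01168 E, +0.0009836 N).
Azimuth = atan2(E, N) = atan2(-0.01168, +0.0009836) = 274.8° ≈ 275°.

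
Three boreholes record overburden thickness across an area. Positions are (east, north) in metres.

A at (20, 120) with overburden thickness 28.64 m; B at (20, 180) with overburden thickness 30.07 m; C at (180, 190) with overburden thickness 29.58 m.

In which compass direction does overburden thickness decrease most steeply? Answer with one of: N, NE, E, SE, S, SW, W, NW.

S

Differences from A: to B (Δx, Δy, Δh) = (0, 60, +1.43); to C = (160, 70, +0.94).
Solve a·Δx + b·Δy = Δd: det = 0·70 − 160·60 = -9600.
∂d/∂x = [(+1.43)·70 − (+0.94)·60] / -9600 = -0.004552
∂d/∂y = [0·(+0.94) − 160·(+1.43)] / -9600 = +0.02383
Steepest decrease is along −∇f = (+0.004552 E, -0.02383 N) → south.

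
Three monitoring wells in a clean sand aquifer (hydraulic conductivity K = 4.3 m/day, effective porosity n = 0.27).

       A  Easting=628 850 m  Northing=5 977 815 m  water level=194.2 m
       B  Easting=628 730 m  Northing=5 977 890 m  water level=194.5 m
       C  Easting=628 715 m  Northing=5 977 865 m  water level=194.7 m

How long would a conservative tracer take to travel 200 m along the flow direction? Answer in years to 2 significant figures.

Taking A as reference: B−A = (-120, 75, +0.3); C−A = (-135, 50, +0.5).
Solve a·Δx + b·Δy = Δh: det = (-120)·50 − (-135)·75 = 4125.
∂h/∂x = [(+0.3)·50 − (+0.5)·75] / 4125 = -0.005455
∂h/∂y = [(-120)·(+0.5) − (-135)·(+0.3)] / 4125 = -0.004727
|∇h| = √(-0.005455² + -0.004727²) = 0.007218
Seepage velocity v = K·i/n = 4.3 × 0.007218 / 0.27 = 0.115 m/day.
t = 200 / 0.115 = 1739 days = 4.76 years.

4.8 years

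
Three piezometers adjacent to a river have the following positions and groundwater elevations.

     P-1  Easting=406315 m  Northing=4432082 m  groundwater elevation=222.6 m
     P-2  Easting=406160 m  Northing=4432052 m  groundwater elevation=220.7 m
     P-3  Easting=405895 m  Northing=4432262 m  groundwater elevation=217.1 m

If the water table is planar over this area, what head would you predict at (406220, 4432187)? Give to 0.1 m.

Three-point gradient (reference P-1): Δ to P-2 = (-155, -30, -1.9), Δ to P-3 = (-420, 180, -5.5).
∂h/∂x = +0.01252, ∂h/∂y = -0.001346 (det = -40500).
h(406220, 4432187) = 222.6 + (+0.01252)·(-95) + (-0.001346)·(105) = 222.6 -1.189 -0.141 = 221.269 m.

221.3 m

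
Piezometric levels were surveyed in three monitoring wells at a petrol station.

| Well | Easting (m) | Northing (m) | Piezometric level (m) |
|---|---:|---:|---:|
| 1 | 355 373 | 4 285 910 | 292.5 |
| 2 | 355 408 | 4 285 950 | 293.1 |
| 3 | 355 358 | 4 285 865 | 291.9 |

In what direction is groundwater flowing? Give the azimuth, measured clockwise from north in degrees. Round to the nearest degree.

194°

Differences from 1: to 2 (Δx, Δy, Δh) = (35, 40, +0.6); to 3 = (-15, -45, -0.6).
Determinant of the coordinate differences = 35·(-45) − (-15)·40 = -975.
∂h/∂x = [(+0.6)·(-45) − (-0.6)·40] / -975 = +0.003077
∂h/∂y = [35·(-0.6) − (-15)·(+0.6)] / -975 = +0.01231
Flow direction (−∇h) has components (-0.003077 E, -0.01231 N).
Azimuth = atan2(E, N) = atan2(-0.003077, -0.01231) = 194.0° ≈ 194°.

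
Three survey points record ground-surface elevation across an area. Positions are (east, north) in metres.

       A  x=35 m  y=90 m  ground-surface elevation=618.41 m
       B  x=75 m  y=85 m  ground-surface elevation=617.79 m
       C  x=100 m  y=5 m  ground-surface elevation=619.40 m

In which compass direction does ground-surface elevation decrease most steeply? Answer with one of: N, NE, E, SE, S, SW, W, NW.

Three-point gradient (reference A): Δ to B = (40, -5, -0.62), Δ to C = (65, -85, +0.99).
∂z/∂x = -0.01875, ∂z/∂y = -0.02598 (det = -3075).
Steepest decrease is along −∇f = (+0.01875 E, +0.02598 N) → northeast.

NE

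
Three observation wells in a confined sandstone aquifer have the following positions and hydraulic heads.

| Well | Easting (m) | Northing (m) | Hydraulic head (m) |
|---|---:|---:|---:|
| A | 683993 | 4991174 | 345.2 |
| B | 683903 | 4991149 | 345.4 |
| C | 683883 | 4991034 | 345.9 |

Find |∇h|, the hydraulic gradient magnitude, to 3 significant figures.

0.00430

With h = a·x + b·y + c and A as origin, the differences give:
  (-90)·a + (-25)·b = +0.2
  (-110)·a + (-140)·b = +0.7
Eliminate b (×(-140) and ×(-25), subtract): 9850·a = -10.50 → a = ∂h/∂x = -0.001066
Back-substitute: b = ∂h/∂y = -0.004162.
|∇h| = √(-0.001066² + -0.004162²) = 0.004296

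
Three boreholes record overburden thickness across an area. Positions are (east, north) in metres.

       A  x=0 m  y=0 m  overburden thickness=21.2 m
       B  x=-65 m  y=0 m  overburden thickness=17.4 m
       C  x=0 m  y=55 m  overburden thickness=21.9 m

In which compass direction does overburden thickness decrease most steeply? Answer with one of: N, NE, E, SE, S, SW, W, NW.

∂d/∂x = (17.4 − 21.2) / (-65 − 0) = +0.05846
∂d/∂y = (21.9 − 21.2) / (55 − 0) = +0.01273
Steepest decrease is along −∇f = (-0.05846 E, -0.01273 N) → west.

W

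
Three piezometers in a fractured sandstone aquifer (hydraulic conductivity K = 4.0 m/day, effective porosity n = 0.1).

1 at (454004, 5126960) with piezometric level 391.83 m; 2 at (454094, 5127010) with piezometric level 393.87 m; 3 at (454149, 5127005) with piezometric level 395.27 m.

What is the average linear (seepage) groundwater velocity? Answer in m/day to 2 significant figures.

1.0 m/day

Taking 1 as reference: 2−1 = (90, 50, +2.04); 3−1 = (145, 45, +3.44).
Solve a·Δx + b·Δy = Δh: det = 90·45 − 145·50 = -3200.
∂h/∂x = [(+2.04)·45 − (+3.44)·50] / -3200 = +0.02506
∂h/∂y = [90·(+3.44) − 145·(+2.04)] / -3200 = -0.004312
|∇h| = √(0.02506² + -0.004312²) = 0.02543
Seepage velocity v = K·i/n = 4.0 × 0.02543 / 0.1 = 1.017 m/day.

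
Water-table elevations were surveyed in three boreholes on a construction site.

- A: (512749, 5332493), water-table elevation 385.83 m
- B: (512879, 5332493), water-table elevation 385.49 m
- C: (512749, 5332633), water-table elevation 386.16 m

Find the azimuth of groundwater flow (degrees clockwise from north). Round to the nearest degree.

∂h/∂x = (385.49 − 385.83) / (512879 − 512749) = -0.002615
∂h/∂y = (386.16 − 385.83) / (5332633 − 5332493) = +0.002357
Flow direction (−∇h) has components (+0.002615 E, -0.002357 N).
Azimuth = atan2(E, N) = atan2(+0.002615, -0.002357) = 132.0° ≈ 132°.

132°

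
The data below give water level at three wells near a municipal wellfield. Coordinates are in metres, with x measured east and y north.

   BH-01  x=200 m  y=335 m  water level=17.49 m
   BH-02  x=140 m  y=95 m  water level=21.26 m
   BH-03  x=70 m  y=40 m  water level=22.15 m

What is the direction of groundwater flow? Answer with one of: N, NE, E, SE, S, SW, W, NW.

N

Differences from BH-01: to BH-02 (Δx, Δy, Δh) = (-60, -240, +3.77); to BH-03 = (-130, -295, +4.66).
Solve a·Δx + b·Δy = Δh: det = (-60)·(-295) − (-130)·(-240) = -13500.
∂h/∂x = [(+3.77)·(-295) − (+4.66)·(-240)] / -13500 = -0.0004630
∂h/∂y = [(-60)·(+4.66) − (-130)·(+3.77)] / -13500 = -0.01559
Flow = −∇h = (+0.0004630 east, +0.01559 north), which points north.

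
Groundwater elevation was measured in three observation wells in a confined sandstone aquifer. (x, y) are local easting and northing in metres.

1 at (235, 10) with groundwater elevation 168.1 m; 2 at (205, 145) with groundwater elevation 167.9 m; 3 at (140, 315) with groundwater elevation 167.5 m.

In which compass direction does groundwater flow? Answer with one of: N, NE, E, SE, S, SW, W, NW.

W

With h = a·x + b·y + c and 1 as origin, the differences give:
  (-30)·a + 135·b = -0.2
  (-95)·a + 305·b = -0.6
Eliminate b (×305 and ×135, subtract): 3675·a = 20.00 → a = ∂h/∂x = +0.005442
Back-substitute: b = ∂h/∂y = -0.0002721.
Flow = −∇h = (-0.005442 east, +0.0002721 north), which points west.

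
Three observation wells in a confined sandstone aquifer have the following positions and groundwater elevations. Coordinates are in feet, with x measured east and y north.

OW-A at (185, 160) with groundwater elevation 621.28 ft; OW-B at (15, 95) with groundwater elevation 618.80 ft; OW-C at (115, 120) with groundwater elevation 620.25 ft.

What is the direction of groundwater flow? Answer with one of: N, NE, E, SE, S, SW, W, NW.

W

Taking OW-A as reference: OW-B−OW-A = (-170, -65, -2.48); OW-C−OW-A = (-70, -40, -1.03).
Solve a·Δx + b·Δy = Δh: det = (-170)·(-40) − (-70)·(-65) = 2250.
∂h/∂x = [(-2.48)·(-40) − (-1.03)·(-65)] / 2250 = +0.01433
∂h/∂y = [(-170)·(-1.03) − (-70)·(-2.48)] / 2250 = +0.0006667
Flow = −∇h = (-0.01433 east, -0.0006667 north), which points west.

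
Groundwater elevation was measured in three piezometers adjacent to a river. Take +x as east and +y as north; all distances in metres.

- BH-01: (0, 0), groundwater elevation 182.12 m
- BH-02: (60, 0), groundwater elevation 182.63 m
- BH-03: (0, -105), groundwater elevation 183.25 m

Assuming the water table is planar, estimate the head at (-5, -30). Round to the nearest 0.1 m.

∂h/∂x = (182.63 − 182.12) / (60 − 0) = +0.008500
∂h/∂y = (183.25 − 182.12) / (-105 − 0) = -0.01076
h(-5, -30) = 182.12 + (+0.008500)·(-5) + (-0.01076)·(-30) = 182.12 -0.042 +0.323 = 182.400 m.

182.4 m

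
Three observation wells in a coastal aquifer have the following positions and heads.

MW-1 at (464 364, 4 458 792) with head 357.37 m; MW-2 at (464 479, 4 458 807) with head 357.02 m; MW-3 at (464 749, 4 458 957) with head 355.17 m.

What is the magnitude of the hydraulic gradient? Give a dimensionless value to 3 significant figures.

Differences from MW-1: to MW-2 (Δx, Δy, Δh) = (115, 15, -0.35); to MW-3 = (385, 165, -2.20).
Solve a·Δx + b·Δy = Δh: det = 115·165 − 385·15 = 13200.
∂h/∂x = [(-0.35)·165 − (-2.20)·15] / 13200 = -0.001875
∂h/∂y = [115·(-2.20) − 385·(-0.35)] / 13200 = -0.008958
|∇h| = √(-0.001875² + -0.008958²) = 0.009152

0.00915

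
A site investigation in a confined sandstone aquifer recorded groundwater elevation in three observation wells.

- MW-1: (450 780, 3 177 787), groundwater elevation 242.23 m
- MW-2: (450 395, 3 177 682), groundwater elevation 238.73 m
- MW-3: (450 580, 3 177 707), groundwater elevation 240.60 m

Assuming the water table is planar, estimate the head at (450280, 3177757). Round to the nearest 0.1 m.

236.9 m

Differences from MW-1: to MW-2 (Δx, Δy, Δh) = (-385, -105, -3.50); to MW-3 = (-200, -80, -1.63).
Solve a·Δx + b·Δy = Δh: det = (-385)·(-80) − (-200)·(-105) = 9800.
∂h/∂x = [(-3.50)·(-80) − (-1.63)·(-105)] / 9800 = +0.01111
∂h/∂y = [(-385)·(-1.63) − (-200)·(-3.50)] / 9800 = -0.007393
h(450280, 3177757) = 242.23 + (+0.01111)·(-500) + (-0.007393)·(-30) = 242.23 -5.554 +0.222 = 236.898 m.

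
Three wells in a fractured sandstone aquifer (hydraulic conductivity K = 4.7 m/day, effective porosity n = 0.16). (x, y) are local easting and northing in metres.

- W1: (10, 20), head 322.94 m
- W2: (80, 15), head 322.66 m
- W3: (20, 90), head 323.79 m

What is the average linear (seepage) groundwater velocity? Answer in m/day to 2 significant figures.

Three-point gradient (reference W1): Δ to W2 = (70, -5, -0.28), Δ to W3 = (10, 70, +0.85).
∂h/∂x = -0.003101, ∂h/∂y = +0.01259 (det = 4950).
|∇h| = √(-0.003101² + 0.01259²) = 0.01297
Seepage velocity v = K·i/n = 4.7 × 0.01297 / 0.16 = 0.381 m/day.

0.38 m/day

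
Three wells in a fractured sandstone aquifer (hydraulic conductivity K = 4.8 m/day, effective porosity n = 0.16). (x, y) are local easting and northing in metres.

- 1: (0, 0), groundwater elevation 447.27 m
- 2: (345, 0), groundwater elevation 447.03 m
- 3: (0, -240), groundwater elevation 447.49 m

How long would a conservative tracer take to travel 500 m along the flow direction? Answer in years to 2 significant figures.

40 years

∂h/∂x = (447.03 − 447.27) / (345 − 0) = -0.0006957
∂h/∂y = (447.49 − 447.27) / (-240 − 0) = -0.0009167
|∇h| = √(-0.0006957² + -0.0009167²) = 0.001151
Seepage velocity v = K·i/n = 4.8 × 0.001151 / 0.16 = 0.03453 m/day.
t = 500 / 0.03453 = 1.448e+04 days = 39.6 years.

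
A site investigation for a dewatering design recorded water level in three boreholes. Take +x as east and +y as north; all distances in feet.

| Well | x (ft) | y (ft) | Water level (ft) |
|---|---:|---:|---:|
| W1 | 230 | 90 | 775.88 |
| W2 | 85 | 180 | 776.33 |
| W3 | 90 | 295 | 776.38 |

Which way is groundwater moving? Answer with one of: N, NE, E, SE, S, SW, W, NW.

Three-point gradient (reference W1): Δ to W2 = (-145, 90, +0.45), Δ to W3 = (-140, 205, +0.50).
∂h/∂x = -0.002759, ∂h/∂y = +0.0005547 (det = -17125).
Flow = −∇h = (+0.002759 east, -0.0005547 north), which points east.

E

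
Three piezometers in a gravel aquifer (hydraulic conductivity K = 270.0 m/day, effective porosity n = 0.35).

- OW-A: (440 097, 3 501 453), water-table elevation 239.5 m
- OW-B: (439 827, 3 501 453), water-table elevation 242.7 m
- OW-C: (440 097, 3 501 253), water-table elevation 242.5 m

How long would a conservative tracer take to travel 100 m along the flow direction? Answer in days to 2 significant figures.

6.8 days

∂h/∂x = (242.7 − 239.5) / (439827 − 440097) = -0.01185
∂h/∂y = (242.5 − 239.5) / (3501253 − 3501453) = -0.01500
|∇h| = √(-0.01185² + -0.01500²) = 0.01912
Seepage velocity v = K·i/n = 270.0 × 0.01912 / 0.35 = 14.75 m/day.
t = 100 / 14.75 = 6.78 days.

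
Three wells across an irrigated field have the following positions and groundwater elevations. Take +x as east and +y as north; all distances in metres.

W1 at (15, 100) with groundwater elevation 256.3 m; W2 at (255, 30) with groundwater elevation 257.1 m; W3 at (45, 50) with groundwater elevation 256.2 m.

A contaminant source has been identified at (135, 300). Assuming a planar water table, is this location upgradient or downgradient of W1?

upgradient

Taking W1 as reference: W2−W1 = (240, -70, +0.8); W3−W1 = (30, -50, -0.1).
Solve a·Δx + b·Δy = Δh: det = 240·(-50) − 30·(-70) = -9900.
∂h/∂x = [(+0.8)·(-50) − (-0.1)·(-70)] / -9900 = +0.004747
∂h/∂y = [240·(-0.1) − 30·(+0.8)] / -9900 = +0.004848
Head at (135, 300) = 256.3 + (+0.004747)·(120) + (+0.004848)·(200) = 257.84 m.
That is higher than the 256.3 m at W1, so the point is upgradient.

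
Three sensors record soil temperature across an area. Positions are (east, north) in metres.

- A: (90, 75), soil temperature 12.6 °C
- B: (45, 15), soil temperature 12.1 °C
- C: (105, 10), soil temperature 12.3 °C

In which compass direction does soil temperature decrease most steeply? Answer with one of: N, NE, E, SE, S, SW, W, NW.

Taking A as reference: B−A = (-45, -60, -0.5); C−A = (15, -65, -0.3).
Solve a·Δx + b·Δy = ΔT: det = (-45)·(-65) − 15·(-60) = 3825.
∂T/∂x = [(-0.5)·(-65) − (-0.3)·(-60)] / 3825 = +0.003791
∂T/∂y = [(-45)·(-0.3) − 15·(-0.5)] / 3825 = +0.005490
Steepest decrease is along −∇f = (-0.003791 E, -0.005490 N) → southwest.

SW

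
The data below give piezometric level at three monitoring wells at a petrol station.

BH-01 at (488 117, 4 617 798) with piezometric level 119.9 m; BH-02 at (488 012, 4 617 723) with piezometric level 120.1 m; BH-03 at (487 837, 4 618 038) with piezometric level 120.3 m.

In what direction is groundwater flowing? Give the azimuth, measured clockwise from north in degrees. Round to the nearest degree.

With h = a·x + b·y + c and BH-01 as origin, the differences give:
  (-105)·a + (-75)·b = +0.2
  (-280)·a + 240·b = +0.4
Eliminate b (×240 and ×(-75), subtract): -46200·a = 78.00 → a = ∂h/∂x = -0.001688
Back-substitute: b = ∂h/∂y = -0.0003030.
Flow direction (−∇h) has components (+0.001688 E, +0.0003030 N).
Azimuth = atan2(E, N) = atan2(+0.001688, +0.0003030) = 79.8° ≈ 080°.

080°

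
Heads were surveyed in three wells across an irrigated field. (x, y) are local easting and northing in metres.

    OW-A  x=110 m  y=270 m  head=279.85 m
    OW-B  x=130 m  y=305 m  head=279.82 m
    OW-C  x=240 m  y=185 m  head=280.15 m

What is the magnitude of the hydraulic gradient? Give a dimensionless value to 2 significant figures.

0.0020

Differences from OW-A: to OW-B (Δx, Δy, Δh) = (20, 35, -0.03); to OW-C = (130, -85, +0.30).
Determinant of the coordinate differences = 20·(-85) − 130·35 = -6250.
∂h/∂x = [(-0.03)·(-85) − (+0.30)·35] / -6250 = +0.001272
∂h/∂y = [20·(+0.30) − 130·(-0.03)] / -6250 = -0.001584
|∇h| = √(0.001272² + -0.001584²) = 0.002032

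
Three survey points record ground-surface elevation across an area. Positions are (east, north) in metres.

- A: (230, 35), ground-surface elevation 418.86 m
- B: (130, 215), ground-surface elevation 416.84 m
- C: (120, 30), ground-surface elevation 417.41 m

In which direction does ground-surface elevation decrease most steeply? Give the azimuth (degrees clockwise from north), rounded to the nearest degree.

286°

Differences from A: to B (Δx, Δy, Δh) = (-100, 180, -2.02); to C = (-110, -5, -1.45).
Solve a·Δx + b·Δy = Δz: det = (-100)·(-5) − (-110)·180 = 20300.
∂z/∂x = [(-2.02)·(-5) − (-1.45)·180] / 20300 = +0.01335
∂z/∂y = [(-100)·(-1.45) − (-110)·(-2.02)] / 20300 = -0.003803
Steepest decrease is along −∇f: components (-0.01335 E, +0.003803 N).
Azimuth = atan2(-0.01335, +0.003803) = 285.9° ≈ 286°.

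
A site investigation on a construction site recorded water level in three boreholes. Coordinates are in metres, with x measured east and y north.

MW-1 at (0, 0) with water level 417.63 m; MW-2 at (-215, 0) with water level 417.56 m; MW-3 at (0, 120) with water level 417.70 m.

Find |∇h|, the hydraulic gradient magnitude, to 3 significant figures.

0.000668

∂h/∂x = (417.56 − 417.63) / (-215 − 0) = +0.0003256
∂h/∂y = (417.70 − 417.63) / (120 − 0) = +0.0005833
|∇h| = √(0.0003256² + 0.0005833²) = 0.000668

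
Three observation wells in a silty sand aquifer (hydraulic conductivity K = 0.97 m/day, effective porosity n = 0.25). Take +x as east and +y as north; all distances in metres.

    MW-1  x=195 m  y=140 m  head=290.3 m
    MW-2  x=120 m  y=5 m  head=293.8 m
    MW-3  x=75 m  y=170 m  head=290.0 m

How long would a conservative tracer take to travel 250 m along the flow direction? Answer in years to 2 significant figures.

7.3 years

Taking MW-1 as reference: MW-2−MW-1 = (-75, -135, +3.5); MW-3−MW-1 = (-120, 30, -0.3).
Determinant of the coordinate differences = (-75)·30 − (-120)·(-135) = -18450.
∂h/∂x = [(+3.5)·30 − (-0.3)·(-135)] / -18450 = -0.003496
∂h/∂y = [(-75)·(-0.3) − (-120)·(+3.5)] / -18450 = -0.02398
|∇h| = √(-0.003496² + -0.02398²) = 0.02423
Seepage velocity v = K·i/n = 0.97 × 0.02423 / 0.25 = 0.09401 m/day.
t = 250 / 0.09401 = 2659 days = 7.28 years.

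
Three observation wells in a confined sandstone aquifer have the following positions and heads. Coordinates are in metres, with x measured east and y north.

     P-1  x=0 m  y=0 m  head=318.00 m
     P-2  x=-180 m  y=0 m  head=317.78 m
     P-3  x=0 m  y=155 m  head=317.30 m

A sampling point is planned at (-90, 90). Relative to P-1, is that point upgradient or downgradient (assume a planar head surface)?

downgradient

∂h/∂x = (317.78 − 318.00) / (-180 − 0) = +0.001222
∂h/∂y = (317.30 − 318.00) / (155 − 0) = -0.004516
Head at (-90, 90) = 318.00 + (+0.001222)·(-90) + (-0.004516)·(90) = 317.48 m.
That is lower than the 318.00 m at P-1, so the point is downgradient.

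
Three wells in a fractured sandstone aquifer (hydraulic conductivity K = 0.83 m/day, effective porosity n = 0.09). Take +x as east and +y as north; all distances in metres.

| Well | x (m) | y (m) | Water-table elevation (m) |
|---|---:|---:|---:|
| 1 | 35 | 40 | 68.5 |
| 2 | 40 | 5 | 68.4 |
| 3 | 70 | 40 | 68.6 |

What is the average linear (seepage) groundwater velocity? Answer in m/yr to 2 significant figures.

15 m/yr

Taking 1 as reference: 2−1 = (5, -35, -0.1); 3−1 = (35, 0, +0.1).
Determinant of the coordinate differences = 5·0 − 35·(-35) = 1225.
∂h/∂x = [(-0.1)·0 − (+0.1)·(-35)] / 1225 = +0.002857
∂h/∂y = [5·(+0.1) − 35·(-0.1)] / 1225 = +0.003265
|∇h| = √(0.002857² + 0.003265²) = 0.004339
Seepage velocity v = K·i/n = 0.83 × 0.004339 / 0.09 = 0.04002 m/day = 14.62 m/yr.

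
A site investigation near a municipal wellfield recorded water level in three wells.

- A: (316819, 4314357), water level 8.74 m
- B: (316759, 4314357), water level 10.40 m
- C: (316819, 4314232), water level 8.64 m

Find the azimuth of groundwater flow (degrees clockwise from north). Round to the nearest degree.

092°

∂h/∂x = (10.40 − 8.74) / (316759 − 316819) = -0.02767
∂h/∂y = (8.64 − 8.74) / (4314232 − 4314357) = +0.0008000
Flow direction (−∇h) has components (+0.02767 E, -0.0008000 N).
Azimuth = atan2(E, N) = atan2(+0.02767, -0.0008000) = 91.7° ≈ 092°.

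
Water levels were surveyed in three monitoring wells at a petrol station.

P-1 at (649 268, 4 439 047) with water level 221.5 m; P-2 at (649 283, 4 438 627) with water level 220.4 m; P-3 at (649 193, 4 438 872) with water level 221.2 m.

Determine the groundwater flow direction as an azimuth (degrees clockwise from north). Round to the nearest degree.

Three-point gradient (reference P-1): Δ to P-2 = (15, -420, -1.1), Δ to P-3 = (-75, -175, -0.3).
∂h/∂x = -0.001949, ∂h/∂y = +0.002549 (det = -34125).
Flow direction (−∇h) has components (+0.001949 E, -0.002549 N).
Azimuth = atan2(E, N) = atan2(+0.001949, -0.002549) = 142.6° ≈ 143°.

143°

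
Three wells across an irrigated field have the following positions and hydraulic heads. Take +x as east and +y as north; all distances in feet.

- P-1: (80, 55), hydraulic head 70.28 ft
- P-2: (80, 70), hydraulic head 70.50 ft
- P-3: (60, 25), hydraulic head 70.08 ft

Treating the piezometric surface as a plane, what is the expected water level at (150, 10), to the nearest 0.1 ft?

Differences from P-1: to P-2 (Δx, Δy, Δh) = (0, 15, +0.22); to P-3 = (-20, -30, -0.20).
Solve a·Δx + b·Δy = Δh: det = 0·(-30) − (-20)·15 = 300.
∂h/∂x = [(+0.22)·(-30) − (-0.20)·15] / 300 = -0.01200
∂h/∂y = [0·(-0.20) − (-20)·(+0.22)] / 300 = +0.01467
h(150, 10) = 70.28 + (-0.01200)·(70) + (+0.01467)·(-45) = 70.28 -0.840 -0.660 = 68.780 ft.

68.8 ft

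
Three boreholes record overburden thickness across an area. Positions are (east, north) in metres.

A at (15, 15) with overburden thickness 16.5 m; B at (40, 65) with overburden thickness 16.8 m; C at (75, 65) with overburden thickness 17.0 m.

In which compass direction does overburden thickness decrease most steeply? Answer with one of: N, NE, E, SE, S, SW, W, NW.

SW

Differences from A: to B (Δx, Δy, Δh) = (25, 50, +0.3); to C = (60, 50, +0.5).
Determinant of the coordinate differences = 25·50 − 60·50 = -1750.
∂d/∂x = [(+0.3)·50 − (+0.5)·50] / -1750 = +0.005714
∂d/∂y = [25·(+0.5) − 60·(+0.3)] / -1750 = +0.003143
Steepest decrease is along −∇f = (-0.005714 E, -0.003143 N) → southwest.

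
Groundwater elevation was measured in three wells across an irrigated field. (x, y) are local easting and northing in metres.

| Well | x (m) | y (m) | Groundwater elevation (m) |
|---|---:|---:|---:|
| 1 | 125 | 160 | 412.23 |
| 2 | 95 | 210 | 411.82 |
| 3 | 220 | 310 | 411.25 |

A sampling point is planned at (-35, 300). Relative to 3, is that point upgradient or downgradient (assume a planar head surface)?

downgradient

With h = a·x + b·y + c and 1 as origin, the differences give:
  (-30)·a + 50·b = -0.41
  95·a + 150·b = -0.98
Eliminate b (×150 and ×50, subtract): -9250·a = -12.500 → a = ∂h/∂x = +0.001351
Back-substitute: b = ∂h/∂y = -0.007389.
Head at (-35, 300) = 412.23 + (+0.001351)·(-160) + (-0.007389)·(140) = 410.98 m.
That is lower than the 411.25 m at 3, so the point is downgradient.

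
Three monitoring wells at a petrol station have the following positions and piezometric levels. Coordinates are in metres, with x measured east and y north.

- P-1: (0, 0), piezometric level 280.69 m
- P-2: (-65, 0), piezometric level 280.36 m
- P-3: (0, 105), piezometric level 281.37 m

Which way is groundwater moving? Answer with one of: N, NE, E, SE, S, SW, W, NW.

∂h/∂x = (280.36 − 280.69) / (-65 − 0) = +0.005077
∂h/∂y = (281.37 − 280.69) / (105 − 0) = +0.006476
Flow = −∇h = (-0.005077 east, -0.006476 north), which points southwest.

SW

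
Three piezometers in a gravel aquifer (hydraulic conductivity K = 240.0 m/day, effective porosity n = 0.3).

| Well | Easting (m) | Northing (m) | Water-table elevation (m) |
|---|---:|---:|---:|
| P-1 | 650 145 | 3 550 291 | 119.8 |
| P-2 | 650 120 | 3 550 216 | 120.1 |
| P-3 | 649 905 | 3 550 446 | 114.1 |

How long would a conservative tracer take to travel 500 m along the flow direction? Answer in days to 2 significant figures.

With h = a·x + b·y + c and P-1 as origin, the differences give:
  (-25)·a + (-75)·b = +0.3
  (-240)·a + 155·b = -5.7
Eliminate b (×155 and ×(-75), subtract): -21875·a = -381.00 → a = ∂h/∂x = +0.01742
Back-substitute: b = ∂h/∂y = -0.009806.
|∇h| = √(0.01742² + -0.009806²) = 0.01999
Seepage velocity v = K·i/n = 240.0 × 0.01999 / 0.3 = 15.99 m/day.
t = 500 / 15.99 = 31.27 days.

31 days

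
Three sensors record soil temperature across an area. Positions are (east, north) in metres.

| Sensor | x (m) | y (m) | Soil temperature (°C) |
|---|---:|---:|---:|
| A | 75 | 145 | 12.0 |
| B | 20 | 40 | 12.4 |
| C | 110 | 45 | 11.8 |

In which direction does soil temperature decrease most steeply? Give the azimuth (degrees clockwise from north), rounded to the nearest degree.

087°

Taking A as reference: B−A = (-55, -105, +0.4); C−A = (35, -100, -0.2).
Solve a·Δx + b·Δy = ΔT: det = (-55)·(-100) − 35·(-105) = 9175.
∂T/∂x = [(+0.4)·(-100) − (-0.2)·(-105)] / 9175 = -0.006649
∂T/∂y = [(-55)·(-0.2) − 35·(+0.4)] / 9175 = -0.0003270
Steepest decrease is along −∇f: components (+0.006649 E, +0.0003270 N).
Azimuth = atan2(+0.006649, +0.0003270) = 87.2° ≈ 087°.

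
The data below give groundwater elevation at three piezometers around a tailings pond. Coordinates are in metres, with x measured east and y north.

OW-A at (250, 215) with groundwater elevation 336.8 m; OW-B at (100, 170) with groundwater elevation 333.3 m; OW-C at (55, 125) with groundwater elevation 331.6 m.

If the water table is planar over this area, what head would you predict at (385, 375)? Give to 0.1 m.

Taking OW-A as reference: OW-B−OW-A = (-150, -45, -3.5); OW-C−OW-A = (-195, -90, -5.2).
Solve a·Δx + b·Δy = Δh: det = (-150)·(-90) − (-195)·(-45) = 4725.
∂h/∂x = [(-3.5)·(-90) − (-5.2)·(-45)] / 4725 = +0.01714
∂h/∂y = [(-150)·(-5.2) − (-195)·(-3.5)] / 4725 = +0.02063
h(385, 375) = 336.8 + (+0.01714)·(135) + (+0.02063)·(160) = 336.8 +2.314 +3.302 = 342.416 m.

342.4 m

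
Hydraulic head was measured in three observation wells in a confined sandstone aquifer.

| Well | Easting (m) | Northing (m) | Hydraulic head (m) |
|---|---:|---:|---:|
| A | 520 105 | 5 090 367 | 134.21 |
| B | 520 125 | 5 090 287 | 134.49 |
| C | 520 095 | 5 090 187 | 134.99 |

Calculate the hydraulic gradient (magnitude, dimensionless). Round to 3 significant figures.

Taking A as reference: B−A = (20, -80, +0.28); C−A = (-10, -180, +0.78).
Determinant of the coordinate differences = 20·(-180) − (-10)·(-80) = -4400.
∂h/∂x = [(+0.28)·(-180) − (+0.78)·(-80)] / -4400 = -0.002727
∂h/∂y = [20·(+0.78) − (-10)·(+0.28)] / -4400 = -0.004182
|∇h| = √(-0.002727² + -0.004182²) = 0.004993

0.00499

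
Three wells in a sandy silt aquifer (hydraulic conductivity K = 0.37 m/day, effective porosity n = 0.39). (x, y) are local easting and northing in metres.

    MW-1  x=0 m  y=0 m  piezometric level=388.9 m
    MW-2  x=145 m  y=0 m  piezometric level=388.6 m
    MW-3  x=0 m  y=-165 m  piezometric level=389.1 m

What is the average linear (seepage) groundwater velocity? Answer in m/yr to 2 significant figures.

∂h/∂x = (388.6 − 388.9) / (145 − 0) = -0.002069
∂h/∂y = (389.1 − 388.9) / (-165 − 0) = -0.001212
|∇h| = √(-0.002069² + -0.001212²) = 0.002398
Seepage velocity v = K·i/n = 0.37 × 0.002398 / 0.39 = 0.002275 m/day = 0.8309 m/yr.

0.83 m/yr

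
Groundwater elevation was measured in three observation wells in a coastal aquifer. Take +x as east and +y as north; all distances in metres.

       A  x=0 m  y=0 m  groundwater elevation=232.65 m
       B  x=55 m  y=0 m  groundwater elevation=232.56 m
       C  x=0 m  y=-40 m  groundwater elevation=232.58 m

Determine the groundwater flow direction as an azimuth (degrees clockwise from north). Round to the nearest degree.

137°

∂h/∂x = (232.56 − 232.65) / (55 − 0) = -0.001636
∂h/∂y = (232.58 − 232.65) / (-40 − 0) = +0.001750
Flow direction (−∇h) has components (+0.001636 E, -0.001750 N).
Azimuth = atan2(E, N) = atan2(+0.001636, -0.001750) = 136.9° ≈ 137°.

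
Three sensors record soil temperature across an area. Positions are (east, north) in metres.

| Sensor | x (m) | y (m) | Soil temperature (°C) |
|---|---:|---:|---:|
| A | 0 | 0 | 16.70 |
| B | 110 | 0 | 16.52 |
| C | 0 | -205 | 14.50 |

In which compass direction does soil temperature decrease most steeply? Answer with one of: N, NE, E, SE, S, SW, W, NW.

S

∂T/∂x = (16.52 − 16.70) / (110 − 0) = -0.001636
∂T/∂y = (14.50 − 16.70) / (-205 − 0) = +0.01073
Steepest decrease is along −∇f = (+0.001636 E, -0.01073 N) → south.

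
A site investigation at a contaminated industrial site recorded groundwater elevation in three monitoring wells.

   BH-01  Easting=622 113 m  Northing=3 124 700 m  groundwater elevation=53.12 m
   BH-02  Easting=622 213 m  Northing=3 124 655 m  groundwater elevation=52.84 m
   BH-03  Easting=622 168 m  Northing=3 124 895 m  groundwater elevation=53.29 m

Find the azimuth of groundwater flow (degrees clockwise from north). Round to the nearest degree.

Differences from BH-01: to BH-02 (Δx, Δy, Δh) = (100, -45, -0.28); to BH-03 = (55, 195, +0.17).
Solve a·Δx + b·Δy = Δh: det = 100·195 − 55·(-45) = 21975.
∂h/∂x = [(-0.28)·195 − (+0.17)·(-45)] / 21975 = -0.002137
∂h/∂y = [100·(+0.17) − 55·(-0.28)] / 21975 = +0.001474
Flow direction (−∇h) has components (+0.002137 E, -0.001474 N).
Azimuth = atan2(E, N) = atan2(+0.002137, -0.001474) = 124.6° ≈ 125°.

125°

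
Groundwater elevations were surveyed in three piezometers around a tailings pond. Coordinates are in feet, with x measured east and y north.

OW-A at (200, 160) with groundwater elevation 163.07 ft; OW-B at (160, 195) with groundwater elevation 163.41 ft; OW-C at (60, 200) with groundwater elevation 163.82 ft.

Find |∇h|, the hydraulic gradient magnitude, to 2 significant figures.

With h = a·x + b·y + c and OW-A as origin, the differences give:
  (-40)·a + 35·b = +0.34
  (-140)·a + 40·b = +0.75
Eliminate b (×40 and ×35, subtract): 3300·a = -12.650 → a = ∂h/∂x = -0.003833
Back-substitute: b = ∂h/∂y = +0.005333.
|∇h| = √(-0.003833² + 0.005333²) = 0.006568

0.0066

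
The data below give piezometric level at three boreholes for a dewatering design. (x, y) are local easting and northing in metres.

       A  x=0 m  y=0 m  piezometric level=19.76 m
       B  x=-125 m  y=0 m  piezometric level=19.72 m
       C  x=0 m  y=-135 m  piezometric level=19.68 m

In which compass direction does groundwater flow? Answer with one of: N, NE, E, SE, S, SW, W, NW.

∂h/∂x = (19.72 − 19.76) / (-125 − 0) = +0.0003200
∂h/∂y = (19.68 − 19.76) / (-135 − 0) = +0.0005926
Flow = −∇h = (-0.0003200 east, -0.0005926 north), which points southwest.

SW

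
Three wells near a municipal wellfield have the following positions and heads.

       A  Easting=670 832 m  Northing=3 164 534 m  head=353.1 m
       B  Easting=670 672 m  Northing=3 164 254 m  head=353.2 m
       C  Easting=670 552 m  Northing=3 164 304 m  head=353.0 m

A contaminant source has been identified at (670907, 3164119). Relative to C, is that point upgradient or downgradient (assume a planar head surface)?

With h = a·x + b·y + c and A as origin, the differences give:
  (-160)·a + (-280)·b = +0.1
  (-280)·a + (-230)·b = -0.1
Eliminate b (×(-230) and ×(-280), subtract): -41600·a = -51.00 → a = ∂h/∂x = +0.001226
Back-substitute: b = ∂h/∂y = -0.001058.
Head at (670907, 3164119) = 353.1 + (+0.001226)·(75) + (-0.001058)·(-415) = 353.63 m.
That is higher than the 353.0 m at C, so the point is upgradient.

upgradient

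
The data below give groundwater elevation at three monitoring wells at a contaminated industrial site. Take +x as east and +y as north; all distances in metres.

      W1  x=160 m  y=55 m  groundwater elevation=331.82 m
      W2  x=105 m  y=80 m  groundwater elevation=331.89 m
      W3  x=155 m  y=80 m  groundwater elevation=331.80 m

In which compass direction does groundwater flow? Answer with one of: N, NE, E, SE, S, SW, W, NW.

Differences from W1: to W2 (Δx, Δy, Δh) = (-55, 25, +0.07); to W3 = (-5, 25, -0.02).
Determinant of the coordinate differences = (-55)·25 − (-5)·25 = -1250.
∂h/∂x = [(+0.07)·25 − (-0.02)·25] / -1250 = -0.001800
∂h/∂y = [(-55)·(-0.02) − (-5)·(+0.07)] / -1250 = -0.001160
Flow = −∇h = (+0.001800 east, +0.001160 north), which points northeast.

NE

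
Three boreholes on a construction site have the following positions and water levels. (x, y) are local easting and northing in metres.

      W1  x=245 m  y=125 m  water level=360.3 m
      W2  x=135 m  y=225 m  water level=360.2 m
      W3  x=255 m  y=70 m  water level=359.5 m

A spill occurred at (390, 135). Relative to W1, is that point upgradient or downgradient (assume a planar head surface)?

upgradient

With h = a·x + b·y + c and W1 as origin, the differences give:
  (-110)·a + 100·b = -0.1
  10·a + (-55)·b = -0.8
Eliminate b (×(-55) and ×100, subtract): 5050·a = 85.50 → a = ∂h/∂x = +0.01693
Back-substitute: b = ∂h/∂y = +0.01762.
Head at (390, 135) = 360.3 + (+0.01693)·(145) + (+0.01762)·(10) = 362.93 m.
That is higher than the 360.3 m at W1, so the point is upgradient.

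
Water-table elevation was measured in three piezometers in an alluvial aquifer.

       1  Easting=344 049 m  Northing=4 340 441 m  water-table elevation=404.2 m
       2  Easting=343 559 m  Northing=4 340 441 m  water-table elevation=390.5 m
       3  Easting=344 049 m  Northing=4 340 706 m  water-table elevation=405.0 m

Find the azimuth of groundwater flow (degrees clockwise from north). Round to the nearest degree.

∂h/∂x = (390.5 − 404.2) / (343559 − 344049) = +0.02796
∂h/∂y = (405.0 − 404.2) / (4340706 − 4340441) = +0.003019
Flow direction (−∇h) has components (-0.02796 E, -0.003019 N).
Azimuth = atan2(E, N) = atan2(-0.02796, -0.003019) = 263.8° ≈ 264°.

264°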